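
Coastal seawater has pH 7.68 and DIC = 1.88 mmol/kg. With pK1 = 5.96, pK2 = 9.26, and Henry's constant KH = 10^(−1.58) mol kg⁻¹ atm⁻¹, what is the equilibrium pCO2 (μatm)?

α₀ = 1 / (1 + K1/[H⁺] + K1K2/[H⁺]²) = 1 / (1 + 10^+1.72 + 10^+0.14)
   = 1 / (1 + 52.481 + 1.3804) = 1/54.861 = 0.01823
[CO2*] = α₀ × DIC = 0.01823 × 1.88 = 0.03427 mmol/kg
pCO2 = [CO2*]/KH = 3.427×10^-5 / 2.630×10^-2 = 1300 μatm

pCO2 = 1300 μatm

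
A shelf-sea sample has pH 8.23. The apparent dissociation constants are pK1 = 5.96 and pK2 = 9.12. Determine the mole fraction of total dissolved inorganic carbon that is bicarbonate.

α₁ = 1 / (1 + [H⁺]/K1 + K2/[H⁺]) = 1 / (1 + 10^-2.27 + 10^-0.89)
   = 1 / (1 + 0.0053703 + 0.12882) = 1/1.1342 = 0.8817

α₁ = 0.882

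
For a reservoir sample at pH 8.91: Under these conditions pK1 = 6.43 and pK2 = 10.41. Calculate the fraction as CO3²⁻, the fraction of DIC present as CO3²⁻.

α₂ = 1 / (1 + [H⁺]/K2 + [H⁺]²/(K1K2)) = 1 / (1 + 10^+1.50 + 10^-0.98)
   = 1 / (1 + 31.623 + 0.10471) = 1/32.727 = 0.03056

α₂ = 0.0306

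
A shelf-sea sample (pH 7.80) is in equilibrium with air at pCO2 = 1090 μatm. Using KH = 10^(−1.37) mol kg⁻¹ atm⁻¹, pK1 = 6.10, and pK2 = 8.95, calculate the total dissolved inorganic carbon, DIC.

DIC = 2.54 mmol/kg

[CO2*] = KH · pCO2 = 10^(−1.37) × 1090×10^-6 = 4.650×10^-5 mol/kg
α₀ = 1/(1 + K1/[H⁺] + K1K2/[H⁺]²) = 1/(1 + 10^+1.70 + 10^+0.55) = 0.01829
DIC = [CO2*]/α₀ = 4.650×10^-5 / 0.01829 = 2.54 mmol/kg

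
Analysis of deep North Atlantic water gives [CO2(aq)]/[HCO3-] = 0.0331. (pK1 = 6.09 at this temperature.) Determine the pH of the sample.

pH = 7.57

From K1 = [H⁺][HCO3-]/[CO2(aq)]:  pH = pK1 − log₁₀([CO2(aq)]/[HCO3-])
log₁₀(0.0331) = -1.480
pH = 6.09 − (-1.480) = 7.57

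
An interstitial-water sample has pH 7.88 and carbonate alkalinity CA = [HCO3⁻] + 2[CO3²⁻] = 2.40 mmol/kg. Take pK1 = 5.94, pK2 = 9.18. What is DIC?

CA = [HCO3⁻] + 2[CO3²⁻] = (α₁ + 2α₂)·DIC
At pH 7.88: [H⁺]/K1 = 10^-1.94 = 0.011482, K2/[H⁺] = 10^-1.30 = 0.050119
α₁ = 1/(1 + 0.011482 + 0.050119) = 1/1.0616 = 0.9420; α₂ = α₁·K2/[H⁺] = 0.04721
α₁ + 2α₂ = 1.0364
DIC = CA / (α₁ + 2α₂) = 2.40 / 1.0364 = 2.32 mmol/kg

DIC = 2.32 mmol/kg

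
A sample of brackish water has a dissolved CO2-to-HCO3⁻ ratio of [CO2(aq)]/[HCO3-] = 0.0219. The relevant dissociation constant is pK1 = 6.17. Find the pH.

pH = 7.83

From K1 = [H⁺][HCO3-]/[CO2(aq)]:  pH = pK1 − log₁₀([CO2(aq)]/[HCO3-])
log₁₀(0.0219) = -1.660
pH = 6.17 − (-1.660) = 7.83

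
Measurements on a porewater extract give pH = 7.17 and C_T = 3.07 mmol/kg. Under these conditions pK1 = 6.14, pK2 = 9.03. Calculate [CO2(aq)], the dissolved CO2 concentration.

α₀ = 1 / (1 + K1/[H⁺] + K1K2/[H⁺]²) = 1 / (1 + 10^+1.03 + 10^-0.83)
   = 1 / (1 + 10.715 + 0.14791) = 1/11.863 = 0.08429
[CO2*] = α₀ × DIC = 0.08429 × 3.07 = 0.259 mmol/kg

[CO2*] = 0.259 mmol/kg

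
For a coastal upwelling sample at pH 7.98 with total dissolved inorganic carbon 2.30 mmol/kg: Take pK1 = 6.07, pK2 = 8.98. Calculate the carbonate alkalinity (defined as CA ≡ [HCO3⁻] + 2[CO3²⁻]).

CA = [HCO3⁻] + 2[CO3²⁻] = (α₁ + 2α₂)·DIC
At pH 7.98: [H⁺]/K1 = 10^-1.91 = 0.012303, K2/[H⁺] = 10^-1.00 = 0.10000
α₁ = 1/(1 + 0.012303 + 0.10000) = 1/1.1123 = 0.8990; α₂ = α₁·K2/[H⁺] = 0.08990
α₁ + 2α₂ = 1.0788
CA = 1.0788 × 2.30 = 2.48 mmol/kg

CA = 2.48 mmol/kg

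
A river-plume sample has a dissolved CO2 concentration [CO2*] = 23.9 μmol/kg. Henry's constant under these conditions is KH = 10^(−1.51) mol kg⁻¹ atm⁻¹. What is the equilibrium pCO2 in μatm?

KH = 10^(−1.51) = 3.090×10^-2 mol kg⁻¹ atm⁻¹
pCO2 = [CO2*]/KH = 23.9×10^-6 / 3.090×10^-2 = 7.73×10^-4 atm = 773 μatm

pCO2 = 773 μatm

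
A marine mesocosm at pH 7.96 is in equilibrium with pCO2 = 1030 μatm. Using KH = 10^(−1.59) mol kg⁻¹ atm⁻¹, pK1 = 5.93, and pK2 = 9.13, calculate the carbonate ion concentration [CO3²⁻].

[CO3²⁻] = 0.192 mmol/kg

[CO2*] = KH · pCO2 = 10^(−1.59) × 1030×10^-6 = 2.648×10^-5 mol/kg
α₀ = 1/(1 + K1/[H⁺] + K1K2/[H⁺]²) = 1/(1 + 10^+2.03 + 10^+0.86) = 0.008666
DIC = [CO2*]/α₀ = 2.648×10^-5 / 0.008666 = 3.055 mmol/kg
[CO3²⁻] = α₂·DIC; α₂ = 0.06278, so [CO3²⁻] = 0.06278 × 3.055 = 0.192 mmol/kg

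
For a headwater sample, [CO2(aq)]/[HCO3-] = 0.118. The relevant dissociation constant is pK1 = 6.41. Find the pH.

pH = 7.34

From K1 = [H⁺][HCO3-]/[CO2(aq)]:  pH = pK1 − log₁₀([CO2(aq)]/[HCO3-])
log₁₀(0.118) = -0.928
pH = 6.41 − (-0.928) = 7.34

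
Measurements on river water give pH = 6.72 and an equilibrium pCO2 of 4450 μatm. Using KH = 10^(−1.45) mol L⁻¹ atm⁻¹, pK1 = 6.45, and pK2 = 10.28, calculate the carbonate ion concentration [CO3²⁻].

[CO3²⁻] = 0.0810 μmol/L

[CO2*] = KH · pCO2 = 10^(−1.45) × 4450×10^-6 = 1.579×10^-4 mol/L
α₀ = 1/(1 + K1/[H⁺] + K1K2/[H⁺]²) = 1/(1 + 10^+0.27 + 10^-3.29) = 0.3493
DIC = [CO2*]/α₀ = 1.579×10^-4 / 0.3493 = 0.4520 mmol/L
[CO3²⁻] = α₂·DIC; α₂ = 0.0001792, so [CO3²⁻] = 0.0001792 × 0.4520 = 8.10×10^-5 mmol/L = 0.0810 μmol/L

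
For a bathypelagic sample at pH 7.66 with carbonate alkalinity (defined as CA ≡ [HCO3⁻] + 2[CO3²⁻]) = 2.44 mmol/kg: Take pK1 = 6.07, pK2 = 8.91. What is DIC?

DIC = 2.37 mmol/kg

CA = [HCO3⁻] + 2[CO3²⁻] = (α₁ + 2α₂)·DIC
At pH 7.66: [H⁺]/K1 = 10^-1.59 = 0.025704, K2/[H⁺] = 10^-1.25 = 0.056234
α₁ = 1/(1 + 0.025704 + 0.056234) = 1/1.0819 = 0.9243; α₂ = α₁·K2/[H⁺] = 0.05198
α₁ + 2α₂ = 1.0282
DIC = CA / (α₁ + 2α₂) = 2.44 / 1.0282 = 2.37 mmol/kg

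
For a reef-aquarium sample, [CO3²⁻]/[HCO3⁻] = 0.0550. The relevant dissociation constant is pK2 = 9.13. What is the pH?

From K2 = [H⁺][CO3²⁻]/[HCO3⁻]:  pH = pK2 + log₁₀([CO3²⁻]/[HCO3⁻])
log₁₀(0.0550) = -1.260
pH = 9.13 + (-1.260) = 7.87

pH = 7.87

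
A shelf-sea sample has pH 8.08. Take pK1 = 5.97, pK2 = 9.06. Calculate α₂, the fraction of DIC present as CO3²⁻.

α₂ = 1 / (1 + [H⁺]/K2 + [H⁺]²/(K1K2)) = 1 / (1 + 10^+0.98 + 10^-1.13)
   = 1 / (1 + 9.5499 + 0.074131) = 1/10.624 = 0.09413

α₂ = 0.0941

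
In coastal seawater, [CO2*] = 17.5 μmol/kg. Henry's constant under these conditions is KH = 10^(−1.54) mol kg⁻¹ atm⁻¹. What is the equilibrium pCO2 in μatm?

pCO2 = 607 μatm

KH = 10^(−1.54) = 2.884×10^-2 mol kg⁻¹ atm⁻¹
pCO2 = [CO2*]/KH = 17.5×10^-6 / 2.884×10^-2 = 6.07×10^-4 atm = 607 μatm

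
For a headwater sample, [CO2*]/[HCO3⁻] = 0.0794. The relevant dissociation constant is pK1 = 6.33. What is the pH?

From K1 = [H⁺][HCO3⁻]/[CO2*]:  pH = pK1 − log₁₀([CO2*]/[HCO3⁻])
log₁₀(0.0794) = -1.100
pH = 6.33 − (-1.100) = 7.43

pH = 7.43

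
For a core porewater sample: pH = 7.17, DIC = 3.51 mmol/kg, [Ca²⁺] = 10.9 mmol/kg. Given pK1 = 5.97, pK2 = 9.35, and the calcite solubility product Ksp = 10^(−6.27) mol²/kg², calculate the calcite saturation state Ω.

α₂ = 1 / (1 + [H⁺]/K2 + [H⁺]²/(K1K2)) = 1 / (1 + 10^+2.18 + 10^+0.98)
   = 1 / (1 + 151.36 + 9.5499) = 1/161.91 = 0.006176
[CO3²⁻] = α₂ × DIC = 0.006176 × 3.51 = 0.02168 mmol/kg
Ksp = 10^(−6.27) = 5.370×10^-7
Ω = [Ca²⁺][CO3²⁻]/Ksp = (10.9×10^-3)(2.168×10^-5) / 5.370×10^-7 = 0.440

Ω = 0.440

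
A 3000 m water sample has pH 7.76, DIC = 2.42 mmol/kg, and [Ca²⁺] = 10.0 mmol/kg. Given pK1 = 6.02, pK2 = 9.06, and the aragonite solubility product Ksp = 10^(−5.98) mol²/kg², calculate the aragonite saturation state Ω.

Ω = 1.08

α₂ = 1 / (1 + [H⁺]/K2 + [H⁺]²/(K1K2)) = 1 / (1 + 10^+1.30 + 10^-0.44)
   = 1 / (1 + 19.953 + 0.36308) = 1/21.316 = 0.04691
[CO3²⁻] = α₂ × DIC = 0.04691 × 2.42 = 0.1135 mmol/kg
Ksp = 10^(−5.98) = 1.047×10^-6
Ω = [Ca²⁺][CO3²⁻]/Ksp = (10.0×10^-3)(1.135×10^-4) / 1.047×10^-6 = 1.08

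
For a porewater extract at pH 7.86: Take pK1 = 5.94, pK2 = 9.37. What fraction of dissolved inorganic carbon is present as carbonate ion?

α₂ = 0.0296

α₂ = 1 / (1 + [H⁺]/K2 + [H⁺]²/(K1K2)) = 1 / (1 + 10^+1.51 + 10^-0.41)
   = 1 / (1 + 32.359 + 0.38905) = 1/33.748 = 0.02963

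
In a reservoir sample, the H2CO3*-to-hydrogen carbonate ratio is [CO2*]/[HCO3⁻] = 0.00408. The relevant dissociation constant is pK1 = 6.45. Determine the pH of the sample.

From K1 = [H⁺][HCO3⁻]/[CO2*]:  pH = pK1 − log₁₀([CO2*]/[HCO3⁻])
log₁₀(0.00408) = -2.389
pH = 6.45 − (-2.389) = 8.84

pH = 8.84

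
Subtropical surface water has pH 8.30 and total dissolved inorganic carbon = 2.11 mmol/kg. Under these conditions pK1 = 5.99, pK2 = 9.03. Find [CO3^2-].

α₂ = 1 / (1 + [H⁺]/K2 + [H⁺]²/(K1K2)) = 1 / (1 + 10^+0.73 + 10^-1.58)
   = 1 / (1 + 5.3703 + 0.026303) = 1/6.3966 = 0.1563
[CO3²⁻] = α₂ × DIC = 0.1563 × 2.11 = 0.330 mmol/kg

[CO3²⁻] = 0.330 mmol/kg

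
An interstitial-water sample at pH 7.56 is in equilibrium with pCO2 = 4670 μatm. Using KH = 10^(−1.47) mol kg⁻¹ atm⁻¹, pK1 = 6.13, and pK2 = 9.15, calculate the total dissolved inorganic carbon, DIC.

[CO2*] = KH · pCO2 = 10^(−1.47) × 4670×10^-6 = 1.582×10^-4 mol/kg
α₀ = 1/(1 + K1/[H⁺] + K1K2/[H⁺]²) = 1/(1 + 10^+1.43 + 10^-0.16) = 0.03496
DIC = [CO2*]/α₀ = 1.582×10^-4 / 0.03496 = 4.53 mmol/kg

DIC = 4.53 mmol/kg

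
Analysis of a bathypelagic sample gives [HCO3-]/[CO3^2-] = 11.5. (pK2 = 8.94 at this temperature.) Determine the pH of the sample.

pH = 7.88

From K2 = [H⁺][CO3^2-]/[HCO3-]:  pH = pK2 − log₁₀([HCO3-]/[CO3^2-])
log₁₀(11.5) = +1.061
pH = 8.94 − (+1.061) = 7.88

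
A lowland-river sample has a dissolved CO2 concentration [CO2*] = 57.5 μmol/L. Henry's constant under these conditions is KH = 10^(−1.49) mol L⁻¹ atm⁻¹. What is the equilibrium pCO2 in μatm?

KH = 10^(−1.49) = 3.236×10^-2 mol L⁻¹ atm⁻¹
pCO2 = [CO2*]/KH = 57.5×10^-6 / 3.236×10^-2 = 1.78×10^-3 atm = 1780 μatm

pCO2 = 1780 μatm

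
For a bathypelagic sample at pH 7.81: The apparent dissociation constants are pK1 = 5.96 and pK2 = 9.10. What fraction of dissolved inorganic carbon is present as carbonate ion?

α₂ = 1 / (1 + [H⁺]/K2 + [H⁺]²/(K1K2)) = 1 / (1 + 10^+1.29 + 10^-0.56)
   = 1 / (1 + 19.498 + 0.27542) = 1/20.774 = 0.04814

α₂ = 0.0481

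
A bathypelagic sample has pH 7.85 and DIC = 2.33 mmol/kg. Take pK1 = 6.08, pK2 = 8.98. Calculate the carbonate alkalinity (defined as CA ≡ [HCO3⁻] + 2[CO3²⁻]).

CA = [HCO3⁻] + 2[CO3²⁻] = (α₁ + 2α₂)·DIC
At pH 7.85: [H⁺]/K1 = 10^-1.77 = 0.016982, K2/[H⁺] = 10^-1.13 = 0.074131
α₁ = 1/(1 + 0.016982 + 0.074131) = 1/1.0911 = 0.9165; α₂ = α₁·K2/[H⁺] = 0.06794
α₁ + 2α₂ = 1.0524
CA = 1.0524 × 2.33 = 2.45 mmol/kg

CA = 2.45 mmol/kg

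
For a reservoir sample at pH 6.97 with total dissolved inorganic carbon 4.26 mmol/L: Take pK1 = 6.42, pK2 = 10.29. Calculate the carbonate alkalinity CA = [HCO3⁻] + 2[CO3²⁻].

CA = [HCO3⁻] + 2[CO3²⁻] = (α₁ + 2α₂)·DIC
At pH 6.97: [H⁺]/K1 = 10^-0.55 = 0.28184, K2/[H⁺] = 10^-3.32 = 0.00047863
α₁ = 1/(1 + 0.28184 + 0.00047863) = 1/1.2823 = 0.7798; α₂ = α₁·K2/[H⁺] = 0.0003733
α₁ + 2α₂ = 0.7806
CA = 0.7806 × 4.26 = 3.33 mmol/L

CA = 3.33 mmol/L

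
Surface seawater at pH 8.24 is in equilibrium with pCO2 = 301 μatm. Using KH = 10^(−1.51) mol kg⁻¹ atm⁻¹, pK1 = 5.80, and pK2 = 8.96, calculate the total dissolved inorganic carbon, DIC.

DIC = 3.06 mmol/kg

[CO2*] = KH · pCO2 = 10^(−1.51) × 301×10^-6 = 9.302×10^-6 mol/kg
α₀ = 1/(1 + K1/[H⁺] + K1K2/[H⁺]²) = 1/(1 + 10^+2.44 + 10^+1.72) = 0.003040
DIC = [CO2*]/α₀ = 9.302×10^-6 / 0.003040 = 3.06 mmol/kg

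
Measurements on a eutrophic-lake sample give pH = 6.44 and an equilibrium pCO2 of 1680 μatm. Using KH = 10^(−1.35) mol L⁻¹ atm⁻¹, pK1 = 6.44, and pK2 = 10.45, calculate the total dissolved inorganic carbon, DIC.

DIC = 0.150 mmol/L

[CO2*] = KH · pCO2 = 10^(−1.35) × 1680×10^-6 = 7.504×10^-5 mol/L
α₀ = 1/(1 + K1/[H⁺] + K1K2/[H⁺]²) = 1/(1 + 10^+0.00 + 10^-4.01) = 0.5000
DIC = [CO2*]/α₀ = 7.504×10^-5 / 0.5000 = 0.150 mmol/L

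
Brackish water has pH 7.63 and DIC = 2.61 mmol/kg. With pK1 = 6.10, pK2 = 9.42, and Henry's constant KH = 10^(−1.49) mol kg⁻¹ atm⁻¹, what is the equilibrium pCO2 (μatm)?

pCO2 = 2280 μatm

α₀ = 1 / (1 + K1/[H⁺] + K1K2/[H⁺]²) = 1 / (1 + 10^+1.53 + 10^-0.26)
   = 1 / (1 + 33.884 + 0.54954) = 1/35.434 = 0.02822
[CO2*] = α₀ × DIC = 0.02822 × 2.61 = 0.07366 mmol/kg
pCO2 = [CO2*]/KH = 7.366×10^-5 / 3.236×10^-2 = 2280 μatm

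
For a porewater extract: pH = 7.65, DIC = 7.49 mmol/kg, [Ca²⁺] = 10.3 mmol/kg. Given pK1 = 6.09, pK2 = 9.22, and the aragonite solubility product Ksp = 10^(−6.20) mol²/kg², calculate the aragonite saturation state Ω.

α₂ = 1 / (1 + [H⁺]/K2 + [H⁺]²/(K1K2)) = 1 / (1 + 10^+1.57 + 10^+0.01)
   = 1 / (1 + 37.154 + 1.0233) = 1/39.177 = 0.02553
[CO3²⁻] = α₂ × DIC = 0.02553 × 7.49 = 0.1912 mmol/kg
Ksp = 10^(−6.20) = 6.310×10^-7
Ω = [Ca²⁺][CO3²⁻]/Ksp = (10.3×10^-3)(1.912×10^-4) / 6.310×10^-7 = 3.12

Ω = 3.12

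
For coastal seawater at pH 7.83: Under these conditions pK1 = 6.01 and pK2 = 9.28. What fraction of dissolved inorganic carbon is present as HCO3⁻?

α₁ = 0.952

α₁ = 1 / (1 + [H⁺]/K1 + K2/[H⁺]) = 1 / (1 + 10^-1.82 + 10^-1.45)
   = 1 / (1 + 0.015136 + 0.035481) = 1/1.0506 = 0.9518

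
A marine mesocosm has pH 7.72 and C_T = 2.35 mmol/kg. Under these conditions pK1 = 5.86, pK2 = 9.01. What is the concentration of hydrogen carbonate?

α₁ = 1 / (1 + [H⁺]/K1 + K2/[H⁺]) = 1 / (1 + 10^-1.86 + 10^-1.29)
   = 1 / (1 + 0.013804 + 0.051286) = 1/1.0651 = 0.9389
[HCO3⁻] = α₁ × DIC = 0.9389 × 2.35 = 2.21 mmol/kg

[HCO3⁻] = 2.21 mmol/kg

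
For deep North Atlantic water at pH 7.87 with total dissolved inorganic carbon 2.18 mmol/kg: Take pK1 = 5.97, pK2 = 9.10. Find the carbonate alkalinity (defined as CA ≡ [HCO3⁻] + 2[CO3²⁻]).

CA = [HCO3⁻] + 2[CO3²⁻] = (α₁ + 2α₂)·DIC
At pH 7.87: [H⁺]/K1 = 10^-1.90 = 0.012589, K2/[H⁺] = 10^-1.23 = 0.058884
α₁ = 1/(1 + 0.012589 + 0.058884) = 1/1.0715 = 0.9333; α₂ = α₁·K2/[H⁺] = 0.05496
α₁ + 2α₂ = 1.0432
CA = 1.0432 × 2.18 = 2.27 mmol/kg

CA = 2.27 mmol/kg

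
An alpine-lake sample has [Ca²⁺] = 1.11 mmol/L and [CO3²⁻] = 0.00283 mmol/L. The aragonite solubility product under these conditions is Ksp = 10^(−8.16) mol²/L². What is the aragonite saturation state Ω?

Ω = 0.454

Ksp = 10^(−8.16) = 6.918×10^-9
Ω = [Ca²⁺][CO3²⁻]/Ksp = (1.11×10^-3)(0.00283×10^-3) / 6.918×10^-9 = 0.454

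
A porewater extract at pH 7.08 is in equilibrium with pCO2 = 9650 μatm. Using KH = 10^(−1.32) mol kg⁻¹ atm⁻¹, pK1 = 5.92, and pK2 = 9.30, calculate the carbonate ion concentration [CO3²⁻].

[CO2*] = KH · pCO2 = 10^(−1.32) × 9650×10^-6 = 4.619×10^-4 mol/kg
α₀ = 1/(1 + K1/[H⁺] + K1K2/[H⁺]²) = 1/(1 + 10^+1.16 + 10^-1.06) = 0.06434
DIC = [CO2*]/α₀ = 4.619×10^-4 / 0.06434 = 7.178 mmol/kg
[CO3²⁻] = α₂·DIC; α₂ = 0.005604, so [CO3²⁻] = 0.005604 × 7.178 = 0.0402 mmol/kg

[CO3²⁻] = 0.0402 mmol/kg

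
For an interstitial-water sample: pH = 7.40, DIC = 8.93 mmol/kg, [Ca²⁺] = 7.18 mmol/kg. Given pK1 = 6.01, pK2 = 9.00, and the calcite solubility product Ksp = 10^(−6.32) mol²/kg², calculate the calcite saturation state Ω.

Ω = 3.16

α₂ = 1 / (1 + [H⁺]/K2 + [H⁺]²/(K1K2)) = 1 / (1 + 10^+1.60 + 10^+0.21)
   = 1 / (1 + 39.811 + 1.6218) = 1/42.433 = 0.02357
[CO3²⁻] = α₂ × DIC = 0.02357 × 8.93 = 0.2105 mmol/kg
Ksp = 10^(−6.32) = 4.786×10^-7
Ω = [Ca²⁺][CO3²⁻]/Ksp = (7.18×10^-3)(2.105×10^-4) / 4.786×10^-7 = 3.16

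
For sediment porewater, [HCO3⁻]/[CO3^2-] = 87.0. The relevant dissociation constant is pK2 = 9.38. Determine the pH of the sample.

pH = 7.44

From K2 = [H⁺][CO3^2-]/[HCO3⁻]:  pH = pK2 − log₁₀([HCO3⁻]/[CO3^2-])
log₁₀(87.0) = +1.940
pH = 9.38 − (+1.940) = 7.44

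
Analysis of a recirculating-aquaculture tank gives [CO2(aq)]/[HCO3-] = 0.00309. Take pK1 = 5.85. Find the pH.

From K1 = [H⁺][HCO3-]/[CO2(aq)]:  pH = pK1 − log₁₀([CO2(aq)]/[HCO3-])
log₁₀(0.00309) = -2.510
pH = 5.85 − (-2.510) = 8.36

pH = 8.36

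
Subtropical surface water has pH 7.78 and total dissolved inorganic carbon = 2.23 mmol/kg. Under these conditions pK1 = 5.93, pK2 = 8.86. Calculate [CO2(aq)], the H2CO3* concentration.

[CO2*] = 0.0287 mmol/kg

α₀ = 1 / (1 + K1/[H⁺] + K1K2/[H⁺]²) = 1 / (1 + 10^+1.85 + 10^+0.77)
   = 1 / (1 + 70.795 + 5.8884) = 1/77.683 = 0.01287
[CO2*] = α₀ × DIC = 0.01287 × 2.23 = 0.0287 mmol/kg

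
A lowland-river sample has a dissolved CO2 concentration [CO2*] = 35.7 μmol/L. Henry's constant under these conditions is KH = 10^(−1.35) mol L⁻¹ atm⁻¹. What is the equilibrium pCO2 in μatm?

KH = 10^(−1.35) = 4.467×10^-2 mol L⁻¹ atm⁻¹
pCO2 = [CO2*]/KH = 35.7×10^-6 / 4.467×10^-2 = 7.99×10^-4 atm = 799 μatm

pCO2 = 799 μatm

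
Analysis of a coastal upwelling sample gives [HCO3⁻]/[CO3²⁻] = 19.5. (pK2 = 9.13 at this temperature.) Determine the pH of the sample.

From K2 = [H⁺][CO3²⁻]/[HCO3⁻]:  pH = pK2 − log₁₀([HCO3⁻]/[CO3²⁻])
log₁₀(19.5) = +1.290
pH = 9.13 − (+1.290) = 7.84

pH = 7.84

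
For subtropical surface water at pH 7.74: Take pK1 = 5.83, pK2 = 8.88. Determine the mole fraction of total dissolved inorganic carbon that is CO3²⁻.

α₂ = 0.0668

α₂ = 1 / (1 + [H⁺]/K2 + [H⁺]²/(K1K2)) = 1 / (1 + 10^+1.14 + 10^-0.77)
   = 1 / (1 + 13.804 + 0.16982) = 1/14.974 = 0.06678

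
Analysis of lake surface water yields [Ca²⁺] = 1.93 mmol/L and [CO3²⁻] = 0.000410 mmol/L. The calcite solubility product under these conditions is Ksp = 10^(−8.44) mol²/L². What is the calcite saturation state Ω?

Ω = 0.218

Ksp = 10^(−8.44) = 3.631×10^-9
Ω = [Ca²⁺][CO3²⁻]/Ksp = (1.93×10^-3)(0.000410×10^-3) / 3.631×10^-9 = 0.218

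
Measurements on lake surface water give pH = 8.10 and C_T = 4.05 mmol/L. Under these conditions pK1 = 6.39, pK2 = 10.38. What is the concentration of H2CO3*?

α₀ = 1 / (1 + K1/[H⁺] + K1K2/[H⁺]²) = 1 / (1 + 10^+1.71 + 10^-0.57)
   = 1 / (1 + 51.286 + 0.26915) = 1/52.555 = 0.01903
[CO2*] = α₀ × DIC = 0.01903 × 4.05 = 0.0771 mmol/L

[CO2*] = 0.0771 mmol/L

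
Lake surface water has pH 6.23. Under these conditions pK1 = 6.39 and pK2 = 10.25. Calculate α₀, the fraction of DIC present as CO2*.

α₀ = 1 / (1 + K1/[H⁺] + K1K2/[H⁺]²) = 1 / (1 + 10^-0.16 + 10^-4.18)
   = 1 / (1 + 0.69183 + 6.6069×10^-5) = 1/1.6919 = 0.5911

α₀ = 0.591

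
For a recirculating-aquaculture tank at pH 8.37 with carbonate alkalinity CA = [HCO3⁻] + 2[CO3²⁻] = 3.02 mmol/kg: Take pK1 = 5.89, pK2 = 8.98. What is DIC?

DIC = 2.53 mmol/kg

CA = [HCO3⁻] + 2[CO3²⁻] = (α₁ + 2α₂)·DIC
At pH 8.37: [H⁺]/K1 = 10^-2.48 = 0.0033113, K2/[H⁺] = 10^-0.61 = 0.24547
α₁ = 1/(1 + 0.0033113 + 0.24547) = 1/1.2488 = 0.8008; α₂ = α₁·K2/[H⁺] = 0.1966
α₁ + 2α₂ = 1.1939
DIC = CA / (α₁ + 2α₂) = 3.02 / 1.1939 = 2.53 mmol/kg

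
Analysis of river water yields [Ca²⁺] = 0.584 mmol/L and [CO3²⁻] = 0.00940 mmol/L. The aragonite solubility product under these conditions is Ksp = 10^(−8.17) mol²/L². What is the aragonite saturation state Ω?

Ω = 0.812

Ksp = 10^(−8.17) = 6.761×10^-9
Ω = [Ca²⁺][CO3²⁻]/Ksp = (0.584×10^-3)(0.00940×10^-3) / 6.761×10^-9 = 0.812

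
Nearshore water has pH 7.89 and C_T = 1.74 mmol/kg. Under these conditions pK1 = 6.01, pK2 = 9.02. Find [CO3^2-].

α₂ = 1 / (1 + [H⁺]/K2 + [H⁺]²/(K1K2)) = 1 / (1 + 10^+1.13 + 10^-0.75)
   = 1 / (1 + 13.490 + 0.17783) = 1/14.667 = 0.06818
[CO3²⁻] = α₂ × DIC = 0.06818 × 1.74 = 0.119 mmol/kg

[CO3²⁻] = 0.119 mmol/kg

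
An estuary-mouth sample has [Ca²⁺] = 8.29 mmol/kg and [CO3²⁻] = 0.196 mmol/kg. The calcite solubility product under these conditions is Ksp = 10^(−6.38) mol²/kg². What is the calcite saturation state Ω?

Ω = 3.90

Ksp = 10^(−6.38) = 4.169×10^-7
Ω = [Ca²⁺][CO3²⁻]/Ksp = (8.29×10^-3)(0.196×10^-3) / 4.169×10^-7 = 3.90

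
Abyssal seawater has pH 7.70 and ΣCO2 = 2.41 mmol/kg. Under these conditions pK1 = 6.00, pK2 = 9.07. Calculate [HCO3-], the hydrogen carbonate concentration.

[HCO3⁻] = 2.27 mmol/kg

α₁ = 1 / (1 + [H⁺]/K1 + K2/[H⁺]) = 1 / (1 + 10^-1.70 + 10^-1.37)
   = 1 / (1 + 0.019953 + 0.042658) = 1/1.0626 = 0.9411
[HCO3⁻] = α₁ × DIC = 0.9411 × 2.41 = 2.27 mmol/kg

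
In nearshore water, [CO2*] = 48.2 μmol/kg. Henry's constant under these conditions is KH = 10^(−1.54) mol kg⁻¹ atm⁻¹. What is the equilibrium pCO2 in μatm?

KH = 10^(−1.54) = 2.884×10^-2 mol kg⁻¹ atm⁻¹
pCO2 = [CO2*]/KH = 48.2×10^-6 / 2.884×10^-2 = 1.67×10^-3 atm = 1670 μatm

pCO2 = 1670 μatm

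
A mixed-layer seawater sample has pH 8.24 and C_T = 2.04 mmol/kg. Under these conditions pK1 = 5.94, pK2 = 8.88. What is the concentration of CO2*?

α₀ = 1 / (1 + K1/[H⁺] + K1K2/[H⁺]²) = 1 / (1 + 10^+2.30 + 10^+1.66)
   = 1 / (1 + 199.53 + 45.709) = 1/246.24 = 0.004061
[CO2*] = α₀ × DIC = 0.004061 × 2.04 = 0.00828 mmol/kg = 8.28 μmol/kg

[CO2*] = 8.28 μmol/kg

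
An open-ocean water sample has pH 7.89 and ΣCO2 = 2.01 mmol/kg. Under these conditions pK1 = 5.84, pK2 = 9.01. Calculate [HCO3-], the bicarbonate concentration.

α₁ = 1 / (1 + [H⁺]/K1 + K2/[H⁺]) = 1 / (1 + 10^-2.05 + 10^-1.12)
   = 1 / (1 + 0.0089125 + 0.075858) = 1/1.0848 = 0.9219
[HCO3⁻] = α₁ × DIC = 0.9219 × 2.01 = 1.85 mmol/kg

[HCO3⁻] = 1.85 mmol/kg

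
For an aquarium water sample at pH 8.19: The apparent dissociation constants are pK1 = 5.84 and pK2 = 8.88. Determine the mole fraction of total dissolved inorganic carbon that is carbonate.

α₂ = 0.169

α₂ = 1 / (1 + [H⁺]/K2 + [H⁺]²/(K1K2)) = 1 / (1 + 10^+0.69 + 10^-1.66)
   = 1 / (1 + 4.8978 + 0.021878) = 1/5.9197 = 0.1689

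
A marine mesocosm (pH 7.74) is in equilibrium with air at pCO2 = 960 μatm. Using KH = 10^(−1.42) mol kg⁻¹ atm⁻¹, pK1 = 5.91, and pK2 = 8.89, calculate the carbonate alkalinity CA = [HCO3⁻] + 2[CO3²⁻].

CA = 2.82 mmol/kg

[CO2*] = KH · pCO2 = 10^(−1.42) × 960×10^-6 = 3.650×10^-5 mol/kg
α₀ = 1/(1 + K1/[H⁺] + K1K2/[H⁺]²) = 1/(1 + 10^+1.83 + 10^+0.68) = 0.01362
DIC = [CO2*]/α₀ = 3.650×10^-5 / 0.01362 = 2.679 mmol/kg
CA = (α₁ + 2α₂)·DIC = (0.9212 + 2×0.06521) × 2.679 = 2.82 mmol/kg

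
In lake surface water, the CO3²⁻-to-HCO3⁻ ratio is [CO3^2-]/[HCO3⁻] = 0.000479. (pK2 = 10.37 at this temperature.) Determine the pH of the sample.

pH = 7.05

From K2 = [H⁺][CO3^2-]/[HCO3⁻]:  pH = pK2 + log₁₀([CO3^2-]/[HCO3⁻])
log₁₀(0.000479) = -3.320
pH = 10.37 + (-3.320) = 7.05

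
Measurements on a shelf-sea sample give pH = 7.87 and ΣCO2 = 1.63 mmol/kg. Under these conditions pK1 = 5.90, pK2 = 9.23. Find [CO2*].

α₀ = 1 / (1 + K1/[H⁺] + K1K2/[H⁺]²) = 1 / (1 + 10^+1.97 + 10^+0.61)
   = 1 / (1 + 93.325 + 4.0738) = 1/98.399 = 0.01016
[CO2*] = α₀ × DIC = 0.01016 × 1.63 = 0.0166 mmol/kg = 16.6 μmol/kg

[CO2*] = 16.6 μmol/kg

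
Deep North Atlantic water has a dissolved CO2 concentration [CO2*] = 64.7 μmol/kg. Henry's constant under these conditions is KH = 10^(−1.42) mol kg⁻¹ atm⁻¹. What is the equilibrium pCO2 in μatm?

KH = 10^(−1.42) = 3.802×10^-2 mol kg⁻¹ atm⁻¹
pCO2 = [CO2*]/KH = 64.7×10^-6 / 3.802×10^-2 = 1.70×10^-3 atm = 1700 μatm

pCO2 = 1700 μatm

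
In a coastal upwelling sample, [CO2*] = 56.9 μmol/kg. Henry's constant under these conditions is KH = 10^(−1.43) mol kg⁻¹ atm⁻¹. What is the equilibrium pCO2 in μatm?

KH = 10^(−1.43) = 3.715×10^-2 mol kg⁻¹ atm⁻¹
pCO2 = [CO2*]/KH = 56.9×10^-6 / 3.715×10^-2 = 1.53×10^-3 atm = 1530 μatm

pCO2 = 1530 μatm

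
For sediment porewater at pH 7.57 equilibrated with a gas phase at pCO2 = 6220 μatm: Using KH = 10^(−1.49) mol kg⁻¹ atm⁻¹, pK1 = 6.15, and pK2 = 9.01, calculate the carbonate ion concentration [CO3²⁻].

[CO3²⁻] = 0.192 mmol/kg

[CO2*] = KH · pCO2 = 10^(−1.49) × 6220×10^-6 = 2.013×10^-4 mol/kg
α₀ = 1/(1 + K1/[H⁺] + K1K2/[H⁺]²) = 1/(1 + 10^+1.42 + 10^-0.02) = 0.03539
DIC = [CO2*]/α₀ = 2.013×10^-4 / 0.03539 = 5.688 mmol/kg
[CO3²⁻] = α₂·DIC; α₂ = 0.03380, so [CO3²⁻] = 0.03380 × 5.688 = 0.192 mmol/kg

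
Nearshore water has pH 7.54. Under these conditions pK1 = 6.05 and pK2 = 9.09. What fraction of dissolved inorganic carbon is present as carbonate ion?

α₂ = 1 / (1 + [H⁺]/K2 + [H⁺]²/(K1K2)) = 1 / (1 + 10^+1.55 + 10^+0.06)
   = 1 / (1 + 35.481 + 1.1482) = 1/37.629 = 0.02657

α₂ = 0.0266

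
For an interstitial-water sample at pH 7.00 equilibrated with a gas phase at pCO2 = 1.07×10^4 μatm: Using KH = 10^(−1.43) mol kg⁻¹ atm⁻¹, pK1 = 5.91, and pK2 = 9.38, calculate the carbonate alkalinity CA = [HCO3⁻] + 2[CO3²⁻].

CA = 4.93 mmol/kg

[CO2*] = KH · pCO2 = 10^(−1.43) × 1.07×10^4×10^-6 = 3.975×10^-4 mol/kg
α₀ = 1/(1 + K1/[H⁺] + K1K2/[H⁺]²) = 1/(1 + 10^+1.09 + 10^-1.29) = 0.07488
DIC = [CO2*]/α₀ = 3.975×10^-4 / 0.07488 = 5.309 mmol/kg
CA = (α₁ + 2α₂)·DIC = (0.9213 + 2×0.003841) × 5.309 = 4.93 mmol/kg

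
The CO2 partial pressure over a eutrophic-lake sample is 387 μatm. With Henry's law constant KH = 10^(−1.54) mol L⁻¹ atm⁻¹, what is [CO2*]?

KH = 10^(−1.54) = 2.884×10^-2 mol L⁻¹ atm⁻¹
[CO2*] = KH · pCO2 = 2.884×10^-2 × 387×10^-6 atm = 1.12×10^-5 mol/L

[CO2*] = 11.2 μmol/L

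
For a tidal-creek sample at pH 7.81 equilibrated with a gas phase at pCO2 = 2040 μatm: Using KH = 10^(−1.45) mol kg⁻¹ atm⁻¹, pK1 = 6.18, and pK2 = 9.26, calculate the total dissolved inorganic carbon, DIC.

DIC = 3.27 mmol/kg

[CO2*] = KH · pCO2 = 10^(−1.45) × 2040×10^-6 = 7.238×10^-5 mol/kg
α₀ = 1/(1 + K1/[H⁺] + K1K2/[H⁺]²) = 1/(1 + 10^+1.63 + 10^+0.18) = 0.02214
DIC = [CO2*]/α₀ = 7.238×10^-5 / 0.02214 = 3.27 mmol/kg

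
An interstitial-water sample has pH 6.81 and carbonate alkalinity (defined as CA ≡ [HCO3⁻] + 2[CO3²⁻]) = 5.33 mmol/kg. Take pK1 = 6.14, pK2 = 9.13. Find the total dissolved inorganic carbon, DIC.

CA = [HCO3⁻] + 2[CO3²⁻] = (α₁ + 2α₂)·DIC
At pH 6.81: [H⁺]/K1 = 10^-0.67 = 0.21380, K2/[H⁺] = 10^-2.32 = 0.0047863
α₁ = 1/(1 + 0.21380 + 0.0047863) = 1/1.2186 = 0.8206; α₂ = α₁·K2/[H⁺] = 0.003928
α₁ + 2α₂ = 0.8285
DIC = CA / (α₁ + 2α₂) = 5.33 / 0.8285 = 6.43 mmol/kg

DIC = 6.43 mmol/kg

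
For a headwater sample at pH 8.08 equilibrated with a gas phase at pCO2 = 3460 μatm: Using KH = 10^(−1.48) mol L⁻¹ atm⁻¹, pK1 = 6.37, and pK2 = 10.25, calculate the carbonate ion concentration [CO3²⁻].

[CO3²⁻] = 0.0397 mmol/L

[CO2*] = KH · pCO2 = 10^(−1.48) × 3460×10^-6 = 1.146×10^-4 mol/L
α₀ = 1/(1 + K1/[H⁺] + K1K2/[H⁺]²) = 1/(1 + 10^+1.71 + 10^-0.46) = 0.01900
DIC = [CO2*]/α₀ = 1.146×10^-4 / 0.01900 = 6.030 mmol/L
[CO3²⁻] = α₂·DIC; α₂ = 0.006588, so [CO3²⁻] = 0.006588 × 6.030 = 0.0397 mmol/L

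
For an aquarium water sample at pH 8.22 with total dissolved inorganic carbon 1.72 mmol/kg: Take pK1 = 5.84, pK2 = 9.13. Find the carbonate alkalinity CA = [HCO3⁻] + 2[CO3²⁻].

CA = 1.90 mmol/kg

CA = [HCO3⁻] + 2[CO3²⁻] = (α₁ + 2α₂)·DIC
At pH 8.22: [H⁺]/K1 = 10^-2.38 = 0.0041687, K2/[H⁺] = 10^-0.91 = 0.12303
α₁ = 1/(1 + 0.0041687 + 0.12303) = 1/1.1272 = 0.8872; α₂ = α₁·K2/[H⁺] = 0.1091
α₁ + 2α₂ = 1.1054
CA = 1.1054 × 1.72 = 1.90 mmol/kg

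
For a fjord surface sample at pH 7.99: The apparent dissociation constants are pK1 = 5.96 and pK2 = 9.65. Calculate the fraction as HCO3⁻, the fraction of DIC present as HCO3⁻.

α₁ = 0.970

α₁ = 1 / (1 + [H⁺]/K1 + K2/[H⁺]) = 1 / (1 + 10^-2.03 + 10^-1.66)
   = 1 / (1 + 0.0093325 + 0.021878) = 1/1.0312 = 0.9697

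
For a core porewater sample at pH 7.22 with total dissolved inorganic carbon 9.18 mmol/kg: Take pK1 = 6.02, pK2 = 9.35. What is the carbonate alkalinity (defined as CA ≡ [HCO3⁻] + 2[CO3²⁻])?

CA = [HCO3⁻] + 2[CO3²⁻] = (α₁ + 2α₂)·DIC
At pH 7.22: [H⁺]/K1 = 10^-1.20 = 0.063096, K2/[H⁺] = 10^-2.13 = 0.0074131
α₁ = 1/(1 + 0.063096 + 0.0074131) = 1/1.0705 = 0.9341; α₂ = α₁·K2/[H⁺] = 0.006925
α₁ + 2α₂ = 0.9480
CA = 0.9480 × 9.18 = 8.70 mmol/kg

CA = 8.70 mmol/kg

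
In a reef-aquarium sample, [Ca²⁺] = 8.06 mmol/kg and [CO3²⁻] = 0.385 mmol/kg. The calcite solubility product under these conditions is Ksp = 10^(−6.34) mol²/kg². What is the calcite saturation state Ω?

Ksp = 10^(−6.34) = 4.571×10^-7
Ω = [Ca²⁺][CO3²⁻]/Ksp = (8.06×10^-3)(0.385×10^-3) / 4.571×10^-7 = 6.79

Ω = 6.79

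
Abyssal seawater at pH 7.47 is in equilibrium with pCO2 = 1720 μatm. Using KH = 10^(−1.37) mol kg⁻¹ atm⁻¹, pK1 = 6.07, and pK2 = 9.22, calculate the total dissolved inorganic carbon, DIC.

DIC = 1.95 mmol/kg

[CO2*] = KH · pCO2 = 10^(−1.37) × 1720×10^-6 = 7.337×10^-5 mol/kg
α₀ = 1/(1 + K1/[H⁺] + K1K2/[H⁺]²) = 1/(1 + 10^+1.40 + 10^-0.35) = 0.03764
DIC = [CO2*]/α₀ = 7.337×10^-5 / 0.03764 = 1.95 mmol/kg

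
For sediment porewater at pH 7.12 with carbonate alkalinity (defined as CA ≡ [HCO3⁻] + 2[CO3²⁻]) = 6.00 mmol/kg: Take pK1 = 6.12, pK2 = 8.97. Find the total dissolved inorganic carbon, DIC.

CA = [HCO3⁻] + 2[CO3²⁻] = (α₁ + 2α₂)·DIC
At pH 7.12: [H⁺]/K1 = 10^-1.00 = 0.10000, K2/[H⁺] = 10^-1.85 = 0.014125
α₁ = 1/(1 + 0.10000 + 0.014125) = 1/1.1141 = 0.8976; α₂ = α₁·K2/[H⁺] = 0.01268
α₁ + 2α₂ = 0.9229
DIC = CA / (α₁ + 2α₂) = 6.00 / 0.9229 = 6.50 mmol/kg

DIC = 6.50 mmol/kg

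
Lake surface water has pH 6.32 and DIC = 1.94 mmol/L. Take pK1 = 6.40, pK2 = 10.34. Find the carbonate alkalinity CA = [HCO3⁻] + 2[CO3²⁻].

CA = [HCO3⁻] + 2[CO3²⁻] = (α₁ + 2α₂)·DIC
At pH 6.32: [H⁺]/K1 = 10^0.08 = 1.2023, K2/[H⁺] = 10^-4.02 = 9.5499×10^-5
α₁ = 1/(1 + 1.2023 + 9.5499×10^-5) = 1/2.2024 = 0.4541; α₂ = α₁·K2/[H⁺] = 4.336×10^-5
α₁ + 2α₂ = 0.4541
CA = 0.4541 × 1.94 = 0.881 mmol/L

CA = 0.881 mmol/L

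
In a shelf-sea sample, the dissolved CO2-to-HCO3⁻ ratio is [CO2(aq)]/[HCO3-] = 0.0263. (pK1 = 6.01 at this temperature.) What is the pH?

From K1 = [H⁺][HCO3-]/[CO2(aq)]:  pH = pK1 − log₁₀([CO2(aq)]/[HCO3-])
log₁₀(0.0263) = -1.580
pH = 6.01 − (-1.580) = 7.59

pH = 7.59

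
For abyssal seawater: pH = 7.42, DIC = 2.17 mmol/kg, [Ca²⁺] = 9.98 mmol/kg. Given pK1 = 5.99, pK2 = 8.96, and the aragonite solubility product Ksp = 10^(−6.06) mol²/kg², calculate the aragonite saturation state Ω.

Ω = 0.673

α₂ = 1 / (1 + [H⁺]/K2 + [H⁺]²/(K1K2)) = 1 / (1 + 10^+1.54 + 10^+0.11)
   = 1 / (1 + 34.674 + 1.2882) = 1/36.962 = 0.02705
[CO3²⁻] = α₂ × DIC = 0.02705 × 2.17 = 0.05871 mmol/kg
Ksp = 10^(−6.06) = 8.710×10^-7
Ω = [Ca²⁺][CO3²⁻]/Ksp = (9.98×10^-3)(5.871×10^-5) / 8.710×10^-7 = 0.673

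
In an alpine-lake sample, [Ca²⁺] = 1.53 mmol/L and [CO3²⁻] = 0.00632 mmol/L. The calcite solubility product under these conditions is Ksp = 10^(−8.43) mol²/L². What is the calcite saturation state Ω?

Ksp = 10^(−8.43) = 3.715×10^-9
Ω = [Ca²⁺][CO3²⁻]/Ksp = (1.53×10^-3)(0.00632×10^-3) / 3.715×10^-9 = 2.60

Ω = 2.60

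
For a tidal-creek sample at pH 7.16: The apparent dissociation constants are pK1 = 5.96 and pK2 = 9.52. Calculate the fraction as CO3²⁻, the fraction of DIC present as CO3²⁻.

α₂ = 1 / (1 + [H⁺]/K2 + [H⁺]²/(K1K2)) = 1 / (1 + 10^+2.36 + 10^+1.16)
   = 1 / (1 + 229.09 + 14.454) = 1/244.54 = 0.004089

α₂ = 0.00409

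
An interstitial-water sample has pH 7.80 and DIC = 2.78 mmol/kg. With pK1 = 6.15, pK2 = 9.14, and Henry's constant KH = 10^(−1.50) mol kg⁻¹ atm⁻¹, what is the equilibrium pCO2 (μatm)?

α₀ = 1 / (1 + K1/[H⁺] + K1K2/[H⁺]²) = 1 / (1 + 10^+1.65 + 10^+0.31)
   = 1 / (1 + 44.668 + 2.0417) = 1/47.710 = 0.02096
[CO2*] = α₀ × DIC = 0.02096 × 2.78 = 0.05827 mmol/kg
pCO2 = [CO2*]/KH = 5.827×10^-5 / 3.162×10^-2 = 1840 μatm

pCO2 = 1840 μatm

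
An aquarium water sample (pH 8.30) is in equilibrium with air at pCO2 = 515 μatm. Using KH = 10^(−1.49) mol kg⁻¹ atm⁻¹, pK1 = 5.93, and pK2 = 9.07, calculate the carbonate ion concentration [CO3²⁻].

[CO3²⁻] = 0.663 mmol/kg

[CO2*] = KH · pCO2 = 10^(−1.49) × 515×10^-6 = 1.667×10^-5 mol/kg
α₀ = 1/(1 + K1/[H⁺] + K1K2/[H⁺]²) = 1/(1 + 10^+2.37 + 10^+1.60) = 0.003633
DIC = [CO2*]/α₀ = 1.667×10^-5 / 0.003633 = 4.587 mmol/kg
[CO3²⁻] = α₂·DIC; α₂ = 0.1446, so [CO3²⁻] = 0.1446 × 4.587 = 0.663 mmol/kg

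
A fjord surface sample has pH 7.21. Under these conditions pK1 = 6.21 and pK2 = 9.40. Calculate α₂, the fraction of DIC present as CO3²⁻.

α₂ = 1 / (1 + [H⁺]/K2 + [H⁺]²/(K1K2)) = 1 / (1 + 10^+2.19 + 10^+1.19)
   = 1 / (1 + 154.88 + 15.488) = 1/171.37 = 0.005835

α₂ = 0.00584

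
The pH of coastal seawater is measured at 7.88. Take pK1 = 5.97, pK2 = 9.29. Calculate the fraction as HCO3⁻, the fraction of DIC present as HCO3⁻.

α₁ = 0.951

α₁ = 1 / (1 + [H⁺]/K1 + K2/[H⁺]) = 1 / (1 + 10^-1.91 + 10^-1.41)
   = 1 / (1 + 0.012303 + 0.038905) = 1/1.0512 = 0.9513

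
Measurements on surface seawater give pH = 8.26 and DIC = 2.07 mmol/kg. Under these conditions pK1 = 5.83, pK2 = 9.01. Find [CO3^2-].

α₂ = 1 / (1 + [H⁺]/K2 + [H⁺]²/(K1K2)) = 1 / (1 + 10^+0.75 + 10^-1.68)
   = 1 / (1 + 5.6234 + 0.020893) = 1/6.6443 = 0.1505
[CO3²⁻] = α₂ × DIC = 0.1505 × 2.07 = 0.312 mmol/kg

[CO3²⁻] = 0.312 mmol/kg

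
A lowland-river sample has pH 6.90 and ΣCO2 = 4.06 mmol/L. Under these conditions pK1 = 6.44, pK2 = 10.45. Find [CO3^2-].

α₂ = 1 / (1 + [H⁺]/K2 + [H⁺]²/(K1K2)) = 1 / (1 + 10^+3.55 + 10^+3.09)
   = 1 / (1 + 3548.1 + 1230.3) = 1/4779.4 = 0.0002092
[CO3²⁻] = α₂ × DIC = 0.0002092 × 4.06 = 0.000849 mmol/L = 0.849 μmol/L

[CO3²⁻] = 0.849 μmol/L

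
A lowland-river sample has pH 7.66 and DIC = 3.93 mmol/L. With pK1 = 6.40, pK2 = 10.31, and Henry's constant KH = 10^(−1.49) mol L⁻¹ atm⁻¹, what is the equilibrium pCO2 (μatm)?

α₀ = 1 / (1 + K1/[H⁺] + K1K2/[H⁺]²) = 1 / (1 + 10^+1.26 + 10^-1.39)
   = 1 / (1 + 18.197 + 0.040738) = 1/19.238 = 0.05198
[CO2*] = α₀ × DIC = 0.05198 × 3.93 = 0.2043 mmol/L
pCO2 = [CO2*]/KH = 2.043×10^-4 / 3.236×10^-2 = 6310 μatm

pCO2 = 6310 μatm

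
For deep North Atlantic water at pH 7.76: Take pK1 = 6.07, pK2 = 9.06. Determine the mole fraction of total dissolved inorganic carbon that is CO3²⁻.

α₂ = 0.0468

α₂ = 1 / (1 + [H⁺]/K2 + [H⁺]²/(K1K2)) = 1 / (1 + 10^+1.30 + 10^-0.39)
   = 1 / (1 + 19.953 + 0.40738) = 1/21.360 = 0.04682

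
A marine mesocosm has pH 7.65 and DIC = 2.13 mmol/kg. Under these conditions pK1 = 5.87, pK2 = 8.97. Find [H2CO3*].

α₀ = 1 / (1 + K1/[H⁺] + K1K2/[H⁺]²) = 1 / (1 + 10^+1.78 + 10^+0.46)
   = 1 / (1 + 60.256 + 2.8840) = 1/64.140 = 0.01559
[CO2*] = α₀ × DIC = 0.01559 × 2.13 = 0.0332 mmol/kg

[CO2*] = 0.0332 mmol/kg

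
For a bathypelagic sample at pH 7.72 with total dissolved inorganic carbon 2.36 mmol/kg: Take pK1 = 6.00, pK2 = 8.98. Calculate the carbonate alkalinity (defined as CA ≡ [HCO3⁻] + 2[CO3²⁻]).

CA = [HCO3⁻] + 2[CO3²⁻] = (α₁ + 2α₂)·DIC
At pH 7.72: [H⁺]/K1 = 10^-1.72 = 0.019055, K2/[H⁺] = 10^-1.26 = 0.054954
α₁ = 1/(1 + 0.019055 + 0.054954) = 1/1.0740 = 0.9311; α₂ = α₁·K2/[H⁺] = 0.05117
α₁ + 2α₂ = 1.0334
CA = 1.0334 × 2.36 = 2.44 mmol/kg

CA = 2.44 mmol/kg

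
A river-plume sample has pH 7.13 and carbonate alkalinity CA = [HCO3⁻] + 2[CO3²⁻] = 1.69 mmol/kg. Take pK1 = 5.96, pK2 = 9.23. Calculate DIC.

DIC = 1.79 mmol/kg

CA = [HCO3⁻] + 2[CO3²⁻] = (α₁ + 2α₂)·DIC
At pH 7.13: [H⁺]/K1 = 10^-1.17 = 0.067608, K2/[H⁺] = 10^-2.10 = 0.0079433
α₁ = 1/(1 + 0.067608 + 0.0079433) = 1/1.0756 = 0.9298; α₂ = α₁·K2/[H⁺] = 0.007385
α₁ + 2α₂ = 0.9445
DIC = CA / (α₁ + 2α₂) = 1.69 / 0.9445 = 1.79 mmol/kg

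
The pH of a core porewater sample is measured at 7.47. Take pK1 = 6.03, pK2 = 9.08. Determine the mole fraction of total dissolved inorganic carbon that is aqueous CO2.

α₀ = 0.0342

α₀ = 1 / (1 + K1/[H⁺] + K1K2/[H⁺]²) = 1 / (1 + 10^+1.44 + 10^-0.17)
   = 1 / (1 + 27.542 + 0.67608) = 1/29.218 = 0.03423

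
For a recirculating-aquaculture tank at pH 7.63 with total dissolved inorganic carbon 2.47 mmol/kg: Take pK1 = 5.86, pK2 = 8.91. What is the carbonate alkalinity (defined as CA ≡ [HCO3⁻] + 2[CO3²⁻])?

CA = [HCO3⁻] + 2[CO3²⁻] = (α₁ + 2α₂)·DIC
At pH 7.63: [H⁺]/K1 = 10^-1.77 = 0.016982, K2/[H⁺] = 10^-1.28 = 0.052481
α₁ = 1/(1 + 0.016982 + 0.052481) = 1/1.0695 = 0.9350; α₂ = α₁·K2/[H⁺] = 0.04907
α₁ + 2α₂ = 1.0332
CA = 1.0332 × 2.47 = 2.55 mmol/kg

CA = 2.55 mmol/kg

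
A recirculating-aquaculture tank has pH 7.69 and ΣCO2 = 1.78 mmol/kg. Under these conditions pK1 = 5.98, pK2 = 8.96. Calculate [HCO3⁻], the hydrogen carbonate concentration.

α₁ = 1 / (1 + [H⁺]/K1 + K2/[H⁺]) = 1 / (1 + 10^-1.71 + 10^-1.27)
   = 1 / (1 + 0.019498 + 0.053703) = 1/1.0732 = 0.9318
[HCO3⁻] = α₁ × DIC = 0.9318 × 1.78 = 1.66 mmol/kg

[HCO3⁻] = 1.66 mmol/kg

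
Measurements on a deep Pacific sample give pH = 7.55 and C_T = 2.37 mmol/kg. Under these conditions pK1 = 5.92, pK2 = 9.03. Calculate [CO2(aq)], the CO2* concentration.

α₀ = 1 / (1 + K1/[H⁺] + K1K2/[H⁺]²) = 1 / (1 + 10^+1.63 + 10^+0.15)
   = 1 / (1 + 42.658 + 1.4125) = 1/45.070 = 0.02219
[CO2*] = α₀ × DIC = 0.02219 × 2.37 = 0.0526 mmol/kg

[CO2*] = 0.0526 mmol/kg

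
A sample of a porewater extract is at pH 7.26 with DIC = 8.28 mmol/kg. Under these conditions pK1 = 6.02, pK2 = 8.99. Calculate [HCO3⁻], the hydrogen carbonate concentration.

α₁ = 1 / (1 + [H⁺]/K1 + K2/[H⁺]) = 1 / (1 + 10^-1.24 + 10^-1.73)
   = 1 / (1 + 0.057544 + 0.018621) = 1/1.0762 = 0.9292
[HCO3⁻] = α₁ × DIC = 0.9292 × 8.28 = 7.69 mmol/kg

[HCO3⁻] = 7.69 mmol/kg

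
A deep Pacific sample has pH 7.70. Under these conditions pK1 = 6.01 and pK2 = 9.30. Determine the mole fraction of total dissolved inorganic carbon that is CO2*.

α₀ = 0.0195

α₀ = 1 / (1 + K1/[H⁺] + K1K2/[H⁺]²) = 1 / (1 + 10^+1.69 + 10^+0.09)
   = 1 / (1 + 48.978 + 1.2303) = 1/51.208 = 0.01953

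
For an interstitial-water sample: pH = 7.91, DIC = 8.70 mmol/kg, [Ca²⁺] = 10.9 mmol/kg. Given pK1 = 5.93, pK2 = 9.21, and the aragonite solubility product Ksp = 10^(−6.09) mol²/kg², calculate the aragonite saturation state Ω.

Ω = 5.51

α₂ = 1 / (1 + [H⁺]/K2 + [H⁺]²/(K1K2)) = 1 / (1 + 10^+1.30 + 10^-0.68)
   = 1 / (1 + 19.953 + 0.20893) = 1/21.162 = 0.04726
[CO3²⁻] = α₂ × DIC = 0.04726 × 8.70 = 0.4111 mmol/kg
Ksp = 10^(−6.09) = 8.128×10^-7
Ω = [Ca²⁺][CO3²⁻]/Ksp = (10.9×10^-3)(4.111×10^-4) / 8.128×10^-7 = 5.51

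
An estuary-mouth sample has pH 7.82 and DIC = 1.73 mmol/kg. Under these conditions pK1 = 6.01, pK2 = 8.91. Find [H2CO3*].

α₀ = 1 / (1 + K1/[H⁺] + K1K2/[H⁺]²) = 1 / (1 + 10^+1.81 + 10^+0.72)
   = 1 / (1 + 64.565 + 5.2481) = 1/70.813 = 0.01412
[CO2*] = α₀ × DIC = 0.01412 × 1.73 = 0.0244 mmol/kg

[CO2*] = 0.0244 mmol/kg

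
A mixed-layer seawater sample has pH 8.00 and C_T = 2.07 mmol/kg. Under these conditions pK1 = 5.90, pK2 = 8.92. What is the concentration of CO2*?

[CO2*] = 14.6 μmol/kg

α₀ = 1 / (1 + K1/[H⁺] + K1K2/[H⁺]²) = 1 / (1 + 10^+2.10 + 10^+1.18)
   = 1 / (1 + 125.89 + 15.136) = 1/142.03 = 0.007041
[CO2*] = α₀ × DIC = 0.007041 × 2.07 = 0.0146 mmol/kg = 14.6 μmol/kg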